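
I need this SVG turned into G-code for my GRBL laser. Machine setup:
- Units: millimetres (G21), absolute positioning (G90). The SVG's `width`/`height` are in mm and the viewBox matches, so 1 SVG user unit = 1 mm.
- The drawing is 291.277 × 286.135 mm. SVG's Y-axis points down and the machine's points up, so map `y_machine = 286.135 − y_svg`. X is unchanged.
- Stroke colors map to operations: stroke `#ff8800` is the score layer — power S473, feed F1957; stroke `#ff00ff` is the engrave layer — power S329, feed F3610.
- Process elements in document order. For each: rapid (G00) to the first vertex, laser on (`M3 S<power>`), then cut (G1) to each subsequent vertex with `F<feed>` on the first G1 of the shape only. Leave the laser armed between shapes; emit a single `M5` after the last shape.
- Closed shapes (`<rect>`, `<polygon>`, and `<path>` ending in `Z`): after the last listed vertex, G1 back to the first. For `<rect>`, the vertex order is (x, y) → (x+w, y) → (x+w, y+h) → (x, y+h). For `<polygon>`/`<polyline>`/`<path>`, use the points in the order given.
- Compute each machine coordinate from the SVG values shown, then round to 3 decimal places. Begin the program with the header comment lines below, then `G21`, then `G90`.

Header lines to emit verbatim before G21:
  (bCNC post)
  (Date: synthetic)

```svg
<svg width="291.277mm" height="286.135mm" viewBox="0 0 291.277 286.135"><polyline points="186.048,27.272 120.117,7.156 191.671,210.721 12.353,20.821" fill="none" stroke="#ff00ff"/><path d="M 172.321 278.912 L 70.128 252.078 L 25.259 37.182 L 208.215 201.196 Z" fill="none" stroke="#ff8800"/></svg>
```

viewBox `0 0 291.277 286.135` with mm width/height → 1 unit = 1 mm. Flip: y_m = 286.135 − y_svg.

**Shape 1** — `<polyline>` open polyline, stroke `#ff00ff` → engrave (S329, F3610). Machine vertices: (186.048,258.863) → (120.117,278.979) → (191.671,75.414) → (12.353,265.314). Open path.

**Shape 2** — `<path>` closed polygon, stroke `#ff8800` → score (S473, F1957). Machine vertices: (172.321,7.223) → (70.128,34.057) → (25.259,248.953) → (208.215,84.939) → (172.321,7.223). Closed: final G1 returns to the first vertex.

(bCNC post)
(Date: synthetic)
G21
G90
G00 X186.048 Y258.863
M3 S329
G1 X120.117 Y278.979 F3610
G1 X191.671 Y75.414
G1 X12.353 Y265.314
G00 X172.321 Y7.223
M3 S473
G1 X70.128 Y34.057 F1957
G1 X25.259 Y248.953
G1 X208.215 Y84.939
G1 X172.321 Y7.223
M5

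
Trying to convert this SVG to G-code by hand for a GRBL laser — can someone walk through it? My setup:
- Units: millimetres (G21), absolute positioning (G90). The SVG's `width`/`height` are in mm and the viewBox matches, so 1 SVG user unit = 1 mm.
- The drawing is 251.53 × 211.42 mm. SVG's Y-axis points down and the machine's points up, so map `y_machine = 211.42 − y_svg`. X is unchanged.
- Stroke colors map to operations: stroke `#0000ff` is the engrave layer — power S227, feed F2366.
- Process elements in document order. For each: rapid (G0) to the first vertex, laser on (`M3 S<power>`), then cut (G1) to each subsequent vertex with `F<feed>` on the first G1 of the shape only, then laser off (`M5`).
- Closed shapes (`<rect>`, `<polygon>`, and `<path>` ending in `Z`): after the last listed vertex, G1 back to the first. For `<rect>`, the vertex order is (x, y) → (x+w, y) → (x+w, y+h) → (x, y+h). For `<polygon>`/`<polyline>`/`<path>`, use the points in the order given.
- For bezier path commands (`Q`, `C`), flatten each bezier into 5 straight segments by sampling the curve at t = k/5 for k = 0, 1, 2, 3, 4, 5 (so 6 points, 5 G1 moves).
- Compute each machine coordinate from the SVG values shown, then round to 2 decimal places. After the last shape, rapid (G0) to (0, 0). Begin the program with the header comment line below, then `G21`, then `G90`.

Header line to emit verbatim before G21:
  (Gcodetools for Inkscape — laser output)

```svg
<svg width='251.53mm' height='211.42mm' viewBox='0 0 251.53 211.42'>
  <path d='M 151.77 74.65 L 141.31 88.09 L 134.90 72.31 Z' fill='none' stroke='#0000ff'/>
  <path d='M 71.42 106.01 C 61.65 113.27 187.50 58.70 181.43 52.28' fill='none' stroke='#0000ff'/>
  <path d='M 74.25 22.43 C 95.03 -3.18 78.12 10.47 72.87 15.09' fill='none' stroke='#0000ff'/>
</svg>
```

(Gcodetools for Inkscape — laser output)
G21
G90
G0 X151.77 Y136.77
M3 S227
G1 X141.31 Y123.33 F2366
G1 X134.90 Y139.11
G1 X151.77 Y136.77
M5
G0 X71.42 Y105.41
M3 S227
G1 X79.69 Y107.59 F2366
G1 X107.67 Y119.34
G1 X142.51 Y135.36
G1 X171.38 Y150.39
G1 X181.43 Y159.14
M5
G0 X74.25 Y188.99
M3 S227
G1 X82.59 Y200.03 F2366
G1 X84.25 Y203.97
G1 X81.61 Y203.12
G1 X77.02 Y199.80
G1 X72.87 Y196.33
M5
G0 X0.00 Y0.00

viewBox `0 0 251.53 211.42` with mm width/height → 1 unit = 1 mm. Flip: y_m = 211.42 − y_svg.

**Shape 1** — `<path>` regular polygon, stroke `#0000ff` → engrave (S227, F2366). Machine vertices: (151.77,136.77) → (141.31,123.33) → (134.90,139.11) → (151.77,136.77). Closed: final G1 returns to the first vertex.

**Shape 2** — `<path>` cubic bezier, stroke `#0000ff` → engrave (S227, F2366). Control points (SVG): P0=(71.42,106.01), P1=(61.65,113.27), P2=(187.50,58.70), P3=(181.43,52.28); sampled at t=k/5. Machine vertices: (71.42,105.41) → (79.69,107.59) → (107.67,119.34) → (142.51,135.36) → (171.38,150.39) → (181.43,159.14). Open path.

**Shape 3** — `<path>` cubic bezier, stroke `#0000ff` → engrave (S227, F2366). Control points (SVG): P0=(74.25,22.43), P1=(95.03,-3.18), P2=(78.12,10.47), P3=(72.87,15.09); sampled at t=k/5. Machine vertices: (74.25,188.99) → (82.59,200.03) → (84.25,203.97) → (81.61,203.12) → (77.02,199.80) → (72.87,196.33). Open path.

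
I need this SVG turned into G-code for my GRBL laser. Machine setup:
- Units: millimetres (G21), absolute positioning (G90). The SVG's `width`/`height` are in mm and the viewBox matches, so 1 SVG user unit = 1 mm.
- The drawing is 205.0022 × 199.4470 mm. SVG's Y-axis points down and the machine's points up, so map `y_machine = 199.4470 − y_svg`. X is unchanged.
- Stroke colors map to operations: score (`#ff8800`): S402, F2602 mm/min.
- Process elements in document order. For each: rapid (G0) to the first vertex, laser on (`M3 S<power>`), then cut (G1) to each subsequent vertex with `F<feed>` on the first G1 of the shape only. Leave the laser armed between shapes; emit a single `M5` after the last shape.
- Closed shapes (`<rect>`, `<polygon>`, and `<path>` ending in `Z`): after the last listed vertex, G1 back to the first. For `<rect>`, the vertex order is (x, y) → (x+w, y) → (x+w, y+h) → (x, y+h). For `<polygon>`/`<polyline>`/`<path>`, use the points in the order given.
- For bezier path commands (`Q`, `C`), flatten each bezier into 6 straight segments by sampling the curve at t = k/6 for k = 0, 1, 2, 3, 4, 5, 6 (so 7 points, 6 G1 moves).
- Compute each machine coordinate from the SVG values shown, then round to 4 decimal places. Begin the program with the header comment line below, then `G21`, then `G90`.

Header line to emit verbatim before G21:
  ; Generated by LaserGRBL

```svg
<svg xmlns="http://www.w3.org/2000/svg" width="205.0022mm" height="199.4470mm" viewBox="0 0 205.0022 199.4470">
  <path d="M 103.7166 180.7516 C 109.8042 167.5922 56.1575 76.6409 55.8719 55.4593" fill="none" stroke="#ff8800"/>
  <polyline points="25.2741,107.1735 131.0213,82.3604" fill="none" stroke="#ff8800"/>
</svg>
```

; Generated by LaserGRBL
G21
G90
G0 X103.7166 Y18.6954
M3 S402
G1 X102.3061 Y31.0746 F2602
G1 X94.0815 Y52.3202
G1 X82.1842 Y78.3332
G1 X69.7558 Y105.0148
G1 X59.9379 Y128.2659
G1 X55.8719 Y143.9877
G0 X25.2741 Y92.2735
M3 S402
G1 X131.0213 Y117.0866 F2602
M5

1 u = 1 mm; y_m = 199.4470 − y.

[1] `<path>` cubic bezier, #ff8800→score S402 F2602: (103.7166,18.6954) → (102.3061,31.0746) → (94.0815,52.3202) → (82.1842,78.3332) → (69.7558,105.0148) → (59.9379,128.2659) → (55.8719,143.9877)

[2] `<polyline>` line segment, #ff8800→score S402 F2602: (25.2741,92.2735) → (131.0213,117.0866)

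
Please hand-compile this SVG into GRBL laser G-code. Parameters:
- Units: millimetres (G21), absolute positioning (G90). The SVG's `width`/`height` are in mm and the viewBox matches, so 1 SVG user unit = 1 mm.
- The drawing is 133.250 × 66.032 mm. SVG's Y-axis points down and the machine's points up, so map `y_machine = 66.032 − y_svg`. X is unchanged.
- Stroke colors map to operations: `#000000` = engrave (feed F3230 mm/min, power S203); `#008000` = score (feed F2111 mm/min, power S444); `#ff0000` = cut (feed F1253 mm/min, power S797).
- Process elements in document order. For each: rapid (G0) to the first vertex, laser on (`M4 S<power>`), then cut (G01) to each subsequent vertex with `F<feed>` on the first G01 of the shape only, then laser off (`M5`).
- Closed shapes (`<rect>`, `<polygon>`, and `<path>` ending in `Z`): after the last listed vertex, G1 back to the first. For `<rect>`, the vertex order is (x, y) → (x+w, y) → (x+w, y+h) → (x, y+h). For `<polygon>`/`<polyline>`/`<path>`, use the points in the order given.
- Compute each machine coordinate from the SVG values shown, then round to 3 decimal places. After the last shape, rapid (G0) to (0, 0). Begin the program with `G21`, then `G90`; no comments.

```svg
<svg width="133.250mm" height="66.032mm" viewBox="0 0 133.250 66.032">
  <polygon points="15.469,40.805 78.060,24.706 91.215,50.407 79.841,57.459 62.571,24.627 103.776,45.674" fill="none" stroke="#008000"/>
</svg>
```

viewBox `0 0 133.250 66.032` with mm width/height → 1 unit = 1 mm. Flip: y_m = 66.032 − y_svg.

**Shape 1** — `<polygon>` closed polygon, stroke `#008000` → score (S444, F2111). Machine vertices: (15.469,25.227) → (78.060,41.326) → (91.215,15.625) → (79.841,8.573) → (62.571,41.405) → (103.776,20.358) → (15.469,25.227). Closed: final G1 returns to the first vertex.

G21
G90
G0 X15.469 Y25.227
M4 S444
G01 X78.060 Y41.326 F2111
G01 X91.215 Y15.625
G01 X79.841 Y8.573
G01 X62.571 Y41.405
G01 X103.776 Y20.358
G01 X15.469 Y25.227
M5
G0 X0.000 Y0.000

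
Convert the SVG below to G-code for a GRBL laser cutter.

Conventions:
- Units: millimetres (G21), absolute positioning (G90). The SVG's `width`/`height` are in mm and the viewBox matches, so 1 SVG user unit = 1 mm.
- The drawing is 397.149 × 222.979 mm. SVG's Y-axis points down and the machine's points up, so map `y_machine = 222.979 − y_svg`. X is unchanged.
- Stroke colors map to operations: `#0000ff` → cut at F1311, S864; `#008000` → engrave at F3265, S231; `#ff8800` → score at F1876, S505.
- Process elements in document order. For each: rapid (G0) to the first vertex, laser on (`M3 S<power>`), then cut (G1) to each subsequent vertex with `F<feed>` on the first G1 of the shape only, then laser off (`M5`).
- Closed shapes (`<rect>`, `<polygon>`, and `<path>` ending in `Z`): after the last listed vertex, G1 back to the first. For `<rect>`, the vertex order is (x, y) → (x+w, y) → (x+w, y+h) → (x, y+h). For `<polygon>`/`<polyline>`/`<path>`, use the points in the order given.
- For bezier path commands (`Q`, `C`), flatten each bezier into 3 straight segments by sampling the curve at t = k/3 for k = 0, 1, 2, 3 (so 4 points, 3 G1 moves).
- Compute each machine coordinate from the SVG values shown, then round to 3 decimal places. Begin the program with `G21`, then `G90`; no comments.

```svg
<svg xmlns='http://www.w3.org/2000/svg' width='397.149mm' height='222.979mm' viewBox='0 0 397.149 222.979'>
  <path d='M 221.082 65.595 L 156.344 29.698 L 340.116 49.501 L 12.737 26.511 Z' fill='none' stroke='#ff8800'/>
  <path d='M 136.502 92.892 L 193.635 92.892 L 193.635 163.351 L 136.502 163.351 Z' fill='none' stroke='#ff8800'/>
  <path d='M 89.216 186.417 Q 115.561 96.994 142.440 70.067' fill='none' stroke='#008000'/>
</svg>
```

1 u = 1 mm; y_m = 222.979 − y.

[1] `<path>` closed polygon, #ff8800→score S505 F1876: (221.082,157.384) → (156.344,193.281) → (340.116,173.478) → (12.737,196.468) → (221.082,157.384) (closed)

[2] `<path>` rectangle, #ff8800→score S505 F1876: (136.502,130.087) → (193.635,130.087) → (193.635,59.628) → (136.502,59.628) → (136.502,130.087) (closed)

[3] `<path>` quadratic bezier, #008000→engrave S231 F3265: (89.216,36.562) → (106.839,89.233) → (124.580,128.017) → (142.440,152.912)

G21
G90
G0 X221.082 Y157.384
M3 S505
G1 X156.344 Y193.281 F1876
G1 X340.116 Y173.478
G1 X12.737 Y196.468
G1 X221.082 Y157.384
M5
G0 X136.502 Y130.087
M3 S505
G1 X193.635 Y130.087 F1876
G1 X193.635 Y59.628
G1 X136.502 Y59.628
G1 X136.502 Y130.087
M5
G0 X89.216 Y36.562
M3 S231
G1 X106.839 Y89.233 F3265
G1 X124.580 Y128.017
G1 X142.440 Y152.912
M5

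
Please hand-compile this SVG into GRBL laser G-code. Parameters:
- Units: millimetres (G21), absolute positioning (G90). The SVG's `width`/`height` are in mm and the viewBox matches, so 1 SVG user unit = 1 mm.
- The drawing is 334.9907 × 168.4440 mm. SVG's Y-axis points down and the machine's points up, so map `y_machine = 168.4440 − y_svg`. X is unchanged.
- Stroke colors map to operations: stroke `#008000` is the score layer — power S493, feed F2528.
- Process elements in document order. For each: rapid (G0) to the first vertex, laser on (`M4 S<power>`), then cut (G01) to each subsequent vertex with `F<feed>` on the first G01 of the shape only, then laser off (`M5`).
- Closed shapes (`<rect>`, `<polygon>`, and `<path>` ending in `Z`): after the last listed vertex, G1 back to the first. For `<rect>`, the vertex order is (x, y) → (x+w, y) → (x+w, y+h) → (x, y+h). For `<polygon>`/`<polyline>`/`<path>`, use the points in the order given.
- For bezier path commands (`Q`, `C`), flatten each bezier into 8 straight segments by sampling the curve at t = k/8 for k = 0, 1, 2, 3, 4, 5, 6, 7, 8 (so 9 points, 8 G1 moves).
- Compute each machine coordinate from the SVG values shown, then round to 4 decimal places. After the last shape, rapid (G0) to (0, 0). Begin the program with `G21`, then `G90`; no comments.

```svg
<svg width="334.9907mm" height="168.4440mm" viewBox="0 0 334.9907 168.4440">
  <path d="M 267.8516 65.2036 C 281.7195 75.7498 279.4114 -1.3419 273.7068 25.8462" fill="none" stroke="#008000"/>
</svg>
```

1 u = 1 mm; y_m = 168.4440 − y.

[1] `<path>` cubic bezier, #008000→score S493 F2528: (267.8516,103.2404) → (272.3188,103.0188) → (275.4192,108.7641) → (277.3027,118.2275) → (278.1189,129.1598) → (278.0177,139.3120) → (277.1487,146.4351) → (275.6619,148.2801) → (273.7068,142.5978)

G21
G90
G0 X267.8516 Y103.2404
M4 S493
G01 X272.3188 Y103.0188 F2528
G01 X275.4192 Y108.7641
G01 X277.3027 Y118.2275
G01 X278.1189 Y129.1598
G01 X278.0177 Y139.3120
G01 X277.1487 Y146.4351
G01 X275.6619 Y148.2801
G01 X273.7068 Y142.5978
M5
G0 X0.0000 Y0.0000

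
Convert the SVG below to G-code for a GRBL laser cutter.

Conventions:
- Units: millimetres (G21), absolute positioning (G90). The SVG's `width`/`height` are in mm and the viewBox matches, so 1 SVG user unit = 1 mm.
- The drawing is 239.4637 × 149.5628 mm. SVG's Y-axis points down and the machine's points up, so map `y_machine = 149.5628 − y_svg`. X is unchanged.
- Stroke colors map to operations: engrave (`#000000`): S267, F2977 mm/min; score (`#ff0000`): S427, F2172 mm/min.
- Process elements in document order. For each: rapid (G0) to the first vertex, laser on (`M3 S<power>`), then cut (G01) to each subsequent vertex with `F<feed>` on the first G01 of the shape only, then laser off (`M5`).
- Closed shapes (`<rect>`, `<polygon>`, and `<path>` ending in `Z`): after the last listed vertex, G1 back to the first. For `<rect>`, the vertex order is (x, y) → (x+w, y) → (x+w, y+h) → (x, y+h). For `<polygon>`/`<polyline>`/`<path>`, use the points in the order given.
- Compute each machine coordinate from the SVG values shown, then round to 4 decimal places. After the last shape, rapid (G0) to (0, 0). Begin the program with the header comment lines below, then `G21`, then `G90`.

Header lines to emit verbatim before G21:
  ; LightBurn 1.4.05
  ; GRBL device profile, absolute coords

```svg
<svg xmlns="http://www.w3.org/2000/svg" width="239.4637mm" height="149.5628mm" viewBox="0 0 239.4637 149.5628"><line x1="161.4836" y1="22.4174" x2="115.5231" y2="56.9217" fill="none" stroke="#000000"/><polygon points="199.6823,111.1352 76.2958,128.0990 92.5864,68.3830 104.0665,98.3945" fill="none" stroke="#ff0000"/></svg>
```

1 u = 1 mm; y_m = 149.5628 − y.

[1] `<line>` line segment, #000000→engrave S267 F2977: (161.4836,127.1454) → (115.5231,92.6411)

[2] `<polygon>` closed polygon, #ff0000→score S427 F2172: (199.6823,38.4276) → (76.2958,21.4638) → (92.5864,81.1798) → (104.0665,51.1683) → (199.6823,38.4276) (closed)

; LightBurn 1.4.05
; GRBL device profile, absolute coords
G21
G90
G0 X161.4836 Y127.1454
M3 S267
G01 X115.5231 Y92.6411 F2977
M5
G0 X199.6823 Y38.4276
M3 S427
G01 X76.2958 Y21.4638 F2172
G01 X92.5864 Y81.1798
G01 X104.0665 Y51.1683
G01 X199.6823 Y38.4276
M5
G0 X0.0000 Y0.0000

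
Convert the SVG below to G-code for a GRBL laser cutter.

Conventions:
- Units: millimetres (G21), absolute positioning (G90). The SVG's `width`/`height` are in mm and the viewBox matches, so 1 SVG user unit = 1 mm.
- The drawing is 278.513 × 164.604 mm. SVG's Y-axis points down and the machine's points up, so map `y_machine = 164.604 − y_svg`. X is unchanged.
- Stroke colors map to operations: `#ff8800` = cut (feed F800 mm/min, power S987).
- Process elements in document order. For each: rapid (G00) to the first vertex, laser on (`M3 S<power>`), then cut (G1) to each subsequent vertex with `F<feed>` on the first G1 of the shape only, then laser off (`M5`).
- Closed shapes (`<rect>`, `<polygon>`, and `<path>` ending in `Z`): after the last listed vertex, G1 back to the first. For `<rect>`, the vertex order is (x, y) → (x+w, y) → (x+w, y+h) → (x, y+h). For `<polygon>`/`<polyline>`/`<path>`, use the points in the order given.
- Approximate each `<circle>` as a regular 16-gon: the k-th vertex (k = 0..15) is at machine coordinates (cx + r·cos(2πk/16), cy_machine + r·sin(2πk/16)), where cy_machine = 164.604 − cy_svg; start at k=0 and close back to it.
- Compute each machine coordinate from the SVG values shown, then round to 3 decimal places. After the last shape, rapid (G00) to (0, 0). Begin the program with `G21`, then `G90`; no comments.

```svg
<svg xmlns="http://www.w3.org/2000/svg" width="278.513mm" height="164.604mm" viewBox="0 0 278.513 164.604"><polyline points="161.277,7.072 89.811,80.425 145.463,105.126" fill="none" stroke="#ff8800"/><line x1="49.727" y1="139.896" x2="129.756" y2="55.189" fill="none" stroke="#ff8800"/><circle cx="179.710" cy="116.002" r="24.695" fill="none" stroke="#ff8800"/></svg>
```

viewBox `0 0 278.513 164.604` with mm width/height → 1 unit = 1 mm. Flip: y_m = 164.604 − y_svg.

**Shape 1** — `<polyline>` open polyline, stroke `#ff8800` → cut (S987, F800). Machine vertices: (161.277,157.532) → (89.811,84.179) → (145.463,59.478). Open path.

**Shape 2** — `<line>` line segment, stroke `#ff8800` → cut (S987, F800). Machine vertices: (49.727,24.708) → (129.756,109.415). Open path.

**Shape 3** — `<circle>` circle, stroke `#ff8800` → cut (S987, F800). Machine vertices: (204.405,48.602) → (202.525,58.052) → (197.172,66.064) → (189.160,71.417) → (179.710,73.297) → (170.260,71.417) → (162.248,66.064) → (156.895,58.052) → (155.015,48.602) → (156.895,39.152) → (162.248,31.140) → (170.260,25.787) → (179.710,23.907) → (189.160,25.787) → (197.172,31.140) → (202.525,39.152) → (204.405,48.602). Closed: final G1 returns to the first vertex.

G21
G90
G00 X161.277 Y157.532
M3 S987
G1 X89.811 Y84.179 F800
G1 X145.463 Y59.478
M5
G00 X49.727 Y24.708
M3 S987
G1 X129.756 Y109.415 F800
M5
G00 X204.405 Y48.602
M3 S987
G1 X202.525 Y58.052 F800
G1 X197.172 Y66.064
G1 X189.160 Y71.417
G1 X179.710 Y73.297
G1 X170.260 Y71.417
G1 X162.248 Y66.064
G1 X156.895 Y58.052
G1 X155.015 Y48.602
G1 X156.895 Y39.152
G1 X162.248 Y31.140
G1 X170.260 Y25.787
G1 X179.710 Y23.907
G1 X189.160 Y25.787
G1 X197.172 Y31.140
G1 X202.525 Y39.152
G1 X204.405 Y48.602
M5
G00 X0.000 Y0.000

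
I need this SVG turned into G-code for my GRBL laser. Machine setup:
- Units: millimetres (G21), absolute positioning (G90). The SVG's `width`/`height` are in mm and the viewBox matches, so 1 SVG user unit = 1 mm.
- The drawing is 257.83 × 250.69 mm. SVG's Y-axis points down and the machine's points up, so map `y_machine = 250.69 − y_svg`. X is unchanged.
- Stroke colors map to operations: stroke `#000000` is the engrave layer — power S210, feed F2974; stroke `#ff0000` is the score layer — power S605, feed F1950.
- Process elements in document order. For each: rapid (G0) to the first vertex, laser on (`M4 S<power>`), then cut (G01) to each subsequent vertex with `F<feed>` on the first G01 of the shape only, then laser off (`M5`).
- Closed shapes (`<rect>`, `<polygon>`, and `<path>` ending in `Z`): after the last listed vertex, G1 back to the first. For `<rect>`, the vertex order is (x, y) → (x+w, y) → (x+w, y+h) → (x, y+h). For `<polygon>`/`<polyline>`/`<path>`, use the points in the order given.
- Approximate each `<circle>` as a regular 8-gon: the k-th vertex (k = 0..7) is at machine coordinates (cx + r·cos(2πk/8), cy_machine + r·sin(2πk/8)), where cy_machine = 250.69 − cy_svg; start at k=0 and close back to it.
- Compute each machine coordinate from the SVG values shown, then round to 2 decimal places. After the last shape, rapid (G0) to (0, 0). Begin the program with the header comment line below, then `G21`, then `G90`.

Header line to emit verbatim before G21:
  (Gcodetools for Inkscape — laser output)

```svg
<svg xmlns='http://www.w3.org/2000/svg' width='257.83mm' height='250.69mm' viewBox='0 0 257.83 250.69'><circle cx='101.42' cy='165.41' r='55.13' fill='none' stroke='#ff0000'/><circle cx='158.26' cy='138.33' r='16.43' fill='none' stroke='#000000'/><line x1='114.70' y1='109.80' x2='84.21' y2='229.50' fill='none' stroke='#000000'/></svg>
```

Since the viewBox matches the mm dimensions, user units are millimetres directly. The only transform is the Y-flip y_m = 250.69 − y_svg.

Shape 1 is a circle drawn with `<circle>`. Its stroke #ff0000 means score at S605, F1950. After flipping Y the toolpath is (156.55,85.28) → (140.40,124.26) → (101.42,140.41) → (62.44,124.26) → (46.29,85.28) → (62.44,46.30) → (101.42,30.15) → (140.40,46.30) → (156.55,85.28), returning to the start.

Shape 2 is a circle drawn with `<circle>`. Its stroke #000000 means engrave at S210, F2974. After flipping Y the toolpath is (174.69,112.36) → (169.88,123.98) → (158.26,128.79) → (146.64,123.98) → (141.83,112.36) → (146.64,100.74) → (158.26,95.93) → (169.88,100.74) → (174.69,112.36), returning to the start.

Shape 3 is a line segment drawn with `<line>`. Its stroke #000000 means engrave at S210, F2974. After flipping Y the toolpath is (114.70,140.89) → (84.21,21.19).

(Gcodetools for Inkscape — laser output)
G21
G90
G0 X156.55 Y85.28
M4 S605
G01 X140.40 Y124.26 F1950
G01 X101.42 Y140.41
G01 X62.44 Y124.26
G01 X46.29 Y85.28
G01 X62.44 Y46.30
G01 X101.42 Y30.15
G01 X140.40 Y46.30
G01 X156.55 Y85.28
M5
G0 X174.69 Y112.36
M4 S210
G01 X169.88 Y123.98 F2974
G01 X158.26 Y128.79
G01 X146.64 Y123.98
G01 X141.83 Y112.36
G01 X146.64 Y100.74
G01 X158.26 Y95.93
G01 X169.88 Y100.74
G01 X174.69 Y112.36
M5
G0 X114.70 Y140.89
M4 S210
G01 X84.21 Y21.19 F2974
M5
G0 X0.00 Y0.00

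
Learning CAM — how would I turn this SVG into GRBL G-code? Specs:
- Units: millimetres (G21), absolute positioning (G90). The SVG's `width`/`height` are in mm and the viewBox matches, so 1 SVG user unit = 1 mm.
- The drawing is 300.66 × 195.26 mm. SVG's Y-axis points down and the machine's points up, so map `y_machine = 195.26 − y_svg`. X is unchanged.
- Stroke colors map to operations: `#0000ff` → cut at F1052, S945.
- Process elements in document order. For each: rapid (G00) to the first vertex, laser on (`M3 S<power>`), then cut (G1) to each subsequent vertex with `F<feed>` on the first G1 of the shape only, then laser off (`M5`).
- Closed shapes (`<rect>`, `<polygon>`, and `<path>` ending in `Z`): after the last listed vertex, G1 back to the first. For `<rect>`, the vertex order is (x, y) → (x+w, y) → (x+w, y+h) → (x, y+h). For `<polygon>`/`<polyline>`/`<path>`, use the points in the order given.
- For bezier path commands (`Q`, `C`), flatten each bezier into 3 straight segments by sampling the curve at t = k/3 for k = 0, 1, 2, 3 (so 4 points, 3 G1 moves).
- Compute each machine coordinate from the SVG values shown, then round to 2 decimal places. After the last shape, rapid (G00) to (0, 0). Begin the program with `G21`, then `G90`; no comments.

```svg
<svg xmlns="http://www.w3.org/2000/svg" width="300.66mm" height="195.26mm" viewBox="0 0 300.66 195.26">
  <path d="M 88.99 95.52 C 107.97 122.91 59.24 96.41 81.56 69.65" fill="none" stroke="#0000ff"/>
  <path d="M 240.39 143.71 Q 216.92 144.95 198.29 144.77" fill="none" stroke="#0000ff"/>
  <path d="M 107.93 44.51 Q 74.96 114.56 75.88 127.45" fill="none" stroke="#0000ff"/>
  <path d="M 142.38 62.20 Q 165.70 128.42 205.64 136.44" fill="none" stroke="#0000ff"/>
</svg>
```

G21
G90
G00 X88.99 Y99.74
M3 S945
G1 X90.54 Y88.33 F1052
G1 X77.78 Y100.92
G1 X81.56 Y125.61
M5
G00 X240.39 Y51.55
M3 S945
G1 X225.28 Y50.88 F1052
G1 X211.25 Y50.53
G1 X198.29 Y50.49
M5
G00 X107.93 Y150.75
M3 S945
G1 X89.72 Y110.40 F1052
G1 X79.03 Y82.75
G1 X75.88 Y67.81
M5
G00 X142.38 Y133.06
M3 S945
G1 X159.77 Y95.38 F1052
G1 X180.86 Y70.63
G1 X205.64 Y58.82
M5
G00 X0.00 Y0.00

viewBox `0 0 300.66 195.26` with mm width/height → 1 unit = 1 mm. Flip: y_m = 195.26 − y_svg.

**Shape 1** — `<path>` cubic bezier, stroke `#0000ff` → cut (S945, F1052). Control points (SVG): P0=(88.99,95.52), P1=(107.97,122.91), P2=(59.24,96.41), P3=(81.56,69.65); sampled at t=k/3. Machine vertices: (88.99,99.74) → (90.54,88.33) → (77.78,100.92) → (81.56,125.61). Open path.

**Shape 2** — `<path>` quadratic bezier, stroke `#0000ff` → cut (S945, F1052). Control points (SVG): P0=(240.39,143.71), P1=(216.92,144.95), P2=(198.29,144.77); sampled at t=k/3. Machine vertices: (240.39,51.55) → (225.28,50.88) → (211.25,50.53) → (198.29,50.49). Open path.

**Shape 3** — `<path>` quadratic bezier, stroke `#0000ff` → cut (S945, F1052). Control points (SVG): P0=(107.93,44.51), P1=(74.96,114.56), P2=(75.88,127.45); sampled at t=k/3. Machine vertices: (107.93,150.75) → (89.72,110.40) → (79.03,82.75) → (75.88,67.81). Open path.

**Shape 4** — `<path>` quadratic bezier, stroke `#0000ff` → cut (S945, F1052). Control points (SVG): P0=(142.38,62.20), P1=(165.70,128.42), P2=(205.64,136.44); sampled at t=k/3. Machine vertices: (142.38,133.06) → (159.77,95.38) → (180.86,70.63) → (205.64,58.82). Open path.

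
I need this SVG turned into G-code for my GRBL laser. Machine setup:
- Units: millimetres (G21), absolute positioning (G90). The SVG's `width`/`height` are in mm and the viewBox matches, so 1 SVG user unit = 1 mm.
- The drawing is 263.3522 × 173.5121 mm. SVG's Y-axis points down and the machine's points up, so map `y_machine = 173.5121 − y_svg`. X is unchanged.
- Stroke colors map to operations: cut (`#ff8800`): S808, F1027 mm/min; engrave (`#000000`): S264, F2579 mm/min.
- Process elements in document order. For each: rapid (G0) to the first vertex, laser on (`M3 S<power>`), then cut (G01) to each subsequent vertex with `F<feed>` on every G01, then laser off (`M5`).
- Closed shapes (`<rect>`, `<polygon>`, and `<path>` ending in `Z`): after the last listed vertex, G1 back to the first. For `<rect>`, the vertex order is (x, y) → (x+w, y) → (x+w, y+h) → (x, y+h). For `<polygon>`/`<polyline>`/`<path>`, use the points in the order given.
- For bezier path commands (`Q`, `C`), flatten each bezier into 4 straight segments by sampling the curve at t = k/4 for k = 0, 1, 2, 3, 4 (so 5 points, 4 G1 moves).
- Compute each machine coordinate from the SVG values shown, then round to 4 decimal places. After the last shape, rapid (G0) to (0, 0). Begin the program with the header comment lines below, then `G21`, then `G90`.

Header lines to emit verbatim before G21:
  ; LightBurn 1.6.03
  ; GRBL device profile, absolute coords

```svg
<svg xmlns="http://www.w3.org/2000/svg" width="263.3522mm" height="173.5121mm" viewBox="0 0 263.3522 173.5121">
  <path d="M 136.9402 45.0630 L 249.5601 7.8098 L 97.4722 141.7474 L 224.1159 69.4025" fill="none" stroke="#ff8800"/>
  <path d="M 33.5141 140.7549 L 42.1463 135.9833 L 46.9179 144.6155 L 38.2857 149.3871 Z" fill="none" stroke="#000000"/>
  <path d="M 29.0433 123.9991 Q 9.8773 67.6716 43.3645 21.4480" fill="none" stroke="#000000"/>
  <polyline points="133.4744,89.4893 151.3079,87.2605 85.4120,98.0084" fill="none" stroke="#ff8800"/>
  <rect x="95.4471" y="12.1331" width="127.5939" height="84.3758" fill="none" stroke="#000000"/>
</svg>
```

; LightBurn 1.6.03
; GRBL device profile, absolute coords
G21
G90
G0 X136.9402 Y128.4491
M3 S808
G01 X249.5601 Y165.7023 F1027
G01 X97.4722 Y31.7647 F1027
G01 X224.1159 Y104.1096 F1027
M5
G0 X33.5141 Y32.7572
M3 S264
G01 X42.1463 Y37.5288 F2579
G01 X46.9179 Y28.8966 F2579
G01 X38.2857 Y24.1250 F2579
G01 X33.5141 Y32.7572 F2579
M5
G0 X29.0433 Y49.5130
M3 S264
G01 X22.7511 Y77.0453 F2579
G01 X23.0406 Y103.3145 F2579
G01 X29.9117 Y128.3208 F2579
G01 X43.3645 Y152.0641 F2579
M5
G0 X133.4744 Y84.0228
M3 S808
G01 X151.3079 Y86.2516 F1027
G01 X85.4120 Y75.5037 F1027
M5
G0 X95.4471 Y161.3790
M3 S264
G01 X223.0410 Y161.3790 F2579
G01 X223.0410 Y77.0032 F2579
G01 X95.4471 Y77.0032 F2579
G01 X95.4471 Y161.3790 F2579
M5
G0 X0.0000 Y0.0000

1 u = 1 mm; y_m = 173.5121 − y.

[1] `<path>` open polyline, #ff8800→cut S808 F1027: (136.9402,128.4491) → (249.5601,165.7023) → (97.4722,31.7647) → (224.1159,104.1096)

[2] `<path>` regular polygon, #000000→engrave S264 F2579: (33.5141,32.7572) → (42.1463,37.5288) → (46.9179,28.8966) → (38.2857,24.1250) → (33.5141,32.7572) (closed)

[3] `<path>` quadratic bezier, #000000→engrave S264 F2579: (29.0433,49.5130) → (22.7511,77.0453) → (23.0406,103.3145) → (29.9117,128.3208) → (43.3645,152.0641)

[4] `<polyline>` open polyline, #ff8800→cut S808 F1027: (133.4744,84.0228) → (151.3079,86.2516) → (85.4120,75.5037)

[5] `<rect>` rectangle, #000000→engrave S264 F2579: (95.4471,161.3790) → (223.0410,161.3790) → (223.0410,77.0032) → (95.4471,77.0032) → (95.4471,161.3790) (closed)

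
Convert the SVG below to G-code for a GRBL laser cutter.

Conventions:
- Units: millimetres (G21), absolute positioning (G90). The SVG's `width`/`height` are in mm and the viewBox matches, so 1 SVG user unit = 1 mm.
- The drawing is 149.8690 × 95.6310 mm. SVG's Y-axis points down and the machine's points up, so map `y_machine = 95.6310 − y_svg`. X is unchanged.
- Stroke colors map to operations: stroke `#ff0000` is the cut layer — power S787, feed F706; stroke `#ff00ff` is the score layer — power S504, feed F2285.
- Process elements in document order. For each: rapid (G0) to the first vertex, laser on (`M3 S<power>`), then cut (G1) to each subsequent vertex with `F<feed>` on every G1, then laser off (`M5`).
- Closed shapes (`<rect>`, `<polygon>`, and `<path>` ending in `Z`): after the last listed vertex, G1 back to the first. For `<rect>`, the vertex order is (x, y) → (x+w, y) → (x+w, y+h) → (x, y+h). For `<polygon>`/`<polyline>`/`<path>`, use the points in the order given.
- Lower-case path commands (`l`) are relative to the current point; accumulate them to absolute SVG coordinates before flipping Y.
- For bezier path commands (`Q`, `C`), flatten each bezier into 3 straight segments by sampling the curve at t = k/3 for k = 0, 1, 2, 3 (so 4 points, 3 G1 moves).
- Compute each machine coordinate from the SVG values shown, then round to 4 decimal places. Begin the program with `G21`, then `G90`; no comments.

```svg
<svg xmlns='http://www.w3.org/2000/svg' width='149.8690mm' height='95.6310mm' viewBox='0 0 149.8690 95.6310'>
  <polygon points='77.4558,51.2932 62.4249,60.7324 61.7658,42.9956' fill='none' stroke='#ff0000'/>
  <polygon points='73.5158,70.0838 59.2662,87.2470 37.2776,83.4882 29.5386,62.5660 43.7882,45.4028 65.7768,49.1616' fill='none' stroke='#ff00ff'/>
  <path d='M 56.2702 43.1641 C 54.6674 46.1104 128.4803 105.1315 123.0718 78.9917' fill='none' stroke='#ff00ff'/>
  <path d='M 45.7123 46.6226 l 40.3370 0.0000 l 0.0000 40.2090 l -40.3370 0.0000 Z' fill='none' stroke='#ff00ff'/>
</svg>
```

viewBox `0 0 149.8690 95.6310` with mm width/height → 1 unit = 1 mm. Flip: y_m = 95.6310 − y_svg.

**Shape 1** — `<polygon>` regular polygon, stroke `#ff0000` → cut (S787, F706). Machine vertices: (77.4558,44.3378) → (62.4249,34.8986) → (61.7658,52.6354) → (77.4558,44.3378). Closed: final G1 returns to the first vertex.

**Shape 2** — `<polygon>` regular polygon, stroke `#ff00ff` → score (S504, F2285). Machine vertices: (73.5158,25.5472) → (59.2662,8.3840) → (37.2776,12.1428) → (29.5386,33.0650) → (43.7882,50.2282) → (65.7768,46.4694) → (73.5158,25.5472). Closed: final G1 returns to the first vertex.

**Shape 3** — `<path>` cubic bezier, stroke `#ff00ff` → score (S504, F2285). Control points (SVG): P0=(56.2702,43.1641), P1=(54.6674,46.1104), P2=(128.4803,105.1315), P3=(123.0718,78.9917); sampled at t=k/3. Machine vertices: (56.2702,52.4669) → (74.0787,36.0600) → (107.8005,13.6555) → (123.0718,16.6393). Open path.

**Shape 4** — `<path>` rectangle, stroke `#ff00ff` → score (S504, F2285). Machine vertices: (45.7123,49.0084) → (86.0493,49.0084) → (86.0493,8.7994) → (45.7123,8.7994) → (45.7123,49.0084). Closed: final G1 returns to the first vertex.

G21
G90
G0 X77.4558 Y44.3378
M3 S787
G1 X62.4249 Y34.8986 F706
G1 X61.7658 Y52.6354 F706
G1 X77.4558 Y44.3378 F706
M5
G0 X73.5158 Y25.5472
M3 S504
G1 X59.2662 Y8.3840 F2285
G1 X37.2776 Y12.1428 F2285
G1 X29.5386 Y33.0650 F2285
G1 X43.7882 Y50.2282 F2285
G1 X65.7768 Y46.4694 F2285
G1 X73.5158 Y25.5472 F2285
M5
G0 X56.2702 Y52.4669
M3 S504
G1 X74.0787 Y36.0600 F2285
G1 X107.8005 Y13.6555 F2285
G1 X123.0718 Y16.6393 F2285
M5
G0 X45.7123 Y49.0084
M3 S504
G1 X86.0493 Y49.0084 F2285
G1 X86.0493 Y8.7994 F2285
G1 X45.7123 Y8.7994 F2285
G1 X45.7123 Y49.0084 F2285
M5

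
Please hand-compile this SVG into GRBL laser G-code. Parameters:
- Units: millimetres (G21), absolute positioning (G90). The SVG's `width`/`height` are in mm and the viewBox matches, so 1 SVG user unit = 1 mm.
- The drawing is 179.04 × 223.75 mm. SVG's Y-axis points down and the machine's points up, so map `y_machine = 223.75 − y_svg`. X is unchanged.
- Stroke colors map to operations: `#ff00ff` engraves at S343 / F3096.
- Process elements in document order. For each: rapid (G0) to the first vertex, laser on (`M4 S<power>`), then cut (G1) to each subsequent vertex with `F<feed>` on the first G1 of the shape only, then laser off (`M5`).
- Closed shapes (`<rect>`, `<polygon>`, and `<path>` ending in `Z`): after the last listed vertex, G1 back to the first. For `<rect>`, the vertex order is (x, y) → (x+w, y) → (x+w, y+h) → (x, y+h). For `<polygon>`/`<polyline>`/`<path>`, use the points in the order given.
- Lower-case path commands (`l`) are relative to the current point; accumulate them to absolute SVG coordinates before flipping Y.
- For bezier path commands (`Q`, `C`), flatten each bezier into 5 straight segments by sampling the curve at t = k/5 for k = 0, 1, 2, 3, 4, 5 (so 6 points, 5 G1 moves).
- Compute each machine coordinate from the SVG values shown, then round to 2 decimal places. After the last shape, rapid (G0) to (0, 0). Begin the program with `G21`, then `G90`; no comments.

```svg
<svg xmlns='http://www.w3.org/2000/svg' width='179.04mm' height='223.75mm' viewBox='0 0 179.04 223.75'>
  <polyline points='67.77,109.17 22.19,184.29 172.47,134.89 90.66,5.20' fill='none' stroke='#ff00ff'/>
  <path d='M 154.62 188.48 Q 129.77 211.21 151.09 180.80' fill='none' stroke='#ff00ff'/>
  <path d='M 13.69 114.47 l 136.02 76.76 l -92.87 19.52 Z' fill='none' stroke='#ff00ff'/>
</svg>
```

1 u = 1 mm; y_m = 223.75 − y.

[1] `<polyline>` open polyline, #ff00ff→engrave S343 F3096: (67.77,114.58) → (22.19,39.46) → (172.47,88.86) → (90.66,218.55)

[2] `<path>` quadratic bezier, #ff00ff→engrave S343 F3096: (154.62,35.27) → (146.53,28.30) → (142.13,25.59) → (141.42,27.12) → (144.41,32.91) → (151.09,42.95)

[3] `<path>` closed polygon, #ff00ff→engrave S343 F3096: (13.69,109.28) → (149.71,32.52) → (56.84,13.00) → (13.69,109.28) (closed)

G21
G90
G0 X67.77 Y114.58
M4 S343
G1 X22.19 Y39.46 F3096
G1 X172.47 Y88.86
G1 X90.66 Y218.55
M5
G0 X154.62 Y35.27
M4 S343
G1 X146.53 Y28.30 F3096
G1 X142.13 Y25.59
G1 X141.42 Y27.12
G1 X144.41 Y32.91
G1 X151.09 Y42.95
M5
G0 X13.69 Y109.28
M4 S343
G1 X149.71 Y32.52 F3096
G1 X56.84 Y13.00
G1 X13.69 Y109.28
M5
G0 X0.00 Y0.00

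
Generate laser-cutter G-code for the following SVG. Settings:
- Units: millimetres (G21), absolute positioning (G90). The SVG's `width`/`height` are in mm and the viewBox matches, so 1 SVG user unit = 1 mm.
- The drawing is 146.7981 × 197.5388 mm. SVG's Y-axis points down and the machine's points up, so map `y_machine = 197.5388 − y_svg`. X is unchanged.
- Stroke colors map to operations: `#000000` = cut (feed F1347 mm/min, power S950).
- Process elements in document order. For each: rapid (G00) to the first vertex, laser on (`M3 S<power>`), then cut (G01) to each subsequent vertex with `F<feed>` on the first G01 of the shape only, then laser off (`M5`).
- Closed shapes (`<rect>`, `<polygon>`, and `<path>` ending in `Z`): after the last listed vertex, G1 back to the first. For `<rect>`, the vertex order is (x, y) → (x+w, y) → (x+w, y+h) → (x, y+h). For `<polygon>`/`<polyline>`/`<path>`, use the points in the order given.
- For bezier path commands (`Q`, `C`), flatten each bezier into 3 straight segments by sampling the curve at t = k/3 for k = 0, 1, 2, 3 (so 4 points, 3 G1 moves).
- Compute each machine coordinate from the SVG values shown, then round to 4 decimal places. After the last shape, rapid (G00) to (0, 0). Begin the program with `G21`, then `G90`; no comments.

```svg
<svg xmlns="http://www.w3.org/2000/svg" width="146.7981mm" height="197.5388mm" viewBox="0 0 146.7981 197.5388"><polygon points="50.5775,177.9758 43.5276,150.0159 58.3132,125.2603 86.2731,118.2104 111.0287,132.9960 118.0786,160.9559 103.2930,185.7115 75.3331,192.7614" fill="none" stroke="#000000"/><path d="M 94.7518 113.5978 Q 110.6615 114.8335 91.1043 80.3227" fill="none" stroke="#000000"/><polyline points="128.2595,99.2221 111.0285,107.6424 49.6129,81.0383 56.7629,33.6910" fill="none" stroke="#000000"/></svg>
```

G21
G90
G00 X50.5775 Y19.5630
M3 S950
G01 X43.5276 Y47.5229 F1347
G01 X58.3132 Y72.2785
G01 X86.2731 Y79.3284
G01 X111.0287 Y64.5428
G01 X118.0786 Y36.5829
G01 X103.2930 Y11.8273
G01 X75.3331 Y4.7774
G01 X50.5775 Y19.5630
M5
G00 X94.7518 Y83.9410
M3 S950
G01 X101.4175 Y87.0890 F1347
G01 X100.2017 Y98.1807
G01 X91.1043 Y117.2161
M5
G00 X128.2595 Y98.3167
M3 S950
G01 X111.0285 Y89.8964 F1347
G01 X49.6129 Y116.5005
G01 X56.7629 Y163.8478
M5
G00 X0.0000 Y0.0000

Since the viewBox matches the mm dimensions, user units are millimetres directly. The only transform is the Y-flip y_m = 197.5388 − y_svg.

Shape 1 is a regular polygon drawn with `<polygon>`. Its stroke #000000 means cut at S950, F1347. After flipping Y the toolpath is (50.5775,19.5630) → (43.5276,47.5229) → (58.3132,72.2785) → (86.2731,79.3284) → (111.0287,64.5428) → (118.0786,36.5829) → (103.2930,11.8273) → (75.3331,4.7774) → (50.5775,19.5630), returning to the start.

Shape 2 is a quadratic bezier drawn with `<path>`. Its stroke #000000 means cut at S950, F1347. After flipping Y the toolpath is (94.7518,83.9410) → (101.4175,87.0890) → (100.2017,98.1807) → (91.1043,117.2161).

Shape 3 is a open polyline drawn with `<polyline>`. Its stroke #000000 means cut at S950, F1347. After flipping Y the toolpath is (128.2595,98.3167) → (111.0285,89.8964) → (49.6129,116.5005) → (56.7629,163.8478).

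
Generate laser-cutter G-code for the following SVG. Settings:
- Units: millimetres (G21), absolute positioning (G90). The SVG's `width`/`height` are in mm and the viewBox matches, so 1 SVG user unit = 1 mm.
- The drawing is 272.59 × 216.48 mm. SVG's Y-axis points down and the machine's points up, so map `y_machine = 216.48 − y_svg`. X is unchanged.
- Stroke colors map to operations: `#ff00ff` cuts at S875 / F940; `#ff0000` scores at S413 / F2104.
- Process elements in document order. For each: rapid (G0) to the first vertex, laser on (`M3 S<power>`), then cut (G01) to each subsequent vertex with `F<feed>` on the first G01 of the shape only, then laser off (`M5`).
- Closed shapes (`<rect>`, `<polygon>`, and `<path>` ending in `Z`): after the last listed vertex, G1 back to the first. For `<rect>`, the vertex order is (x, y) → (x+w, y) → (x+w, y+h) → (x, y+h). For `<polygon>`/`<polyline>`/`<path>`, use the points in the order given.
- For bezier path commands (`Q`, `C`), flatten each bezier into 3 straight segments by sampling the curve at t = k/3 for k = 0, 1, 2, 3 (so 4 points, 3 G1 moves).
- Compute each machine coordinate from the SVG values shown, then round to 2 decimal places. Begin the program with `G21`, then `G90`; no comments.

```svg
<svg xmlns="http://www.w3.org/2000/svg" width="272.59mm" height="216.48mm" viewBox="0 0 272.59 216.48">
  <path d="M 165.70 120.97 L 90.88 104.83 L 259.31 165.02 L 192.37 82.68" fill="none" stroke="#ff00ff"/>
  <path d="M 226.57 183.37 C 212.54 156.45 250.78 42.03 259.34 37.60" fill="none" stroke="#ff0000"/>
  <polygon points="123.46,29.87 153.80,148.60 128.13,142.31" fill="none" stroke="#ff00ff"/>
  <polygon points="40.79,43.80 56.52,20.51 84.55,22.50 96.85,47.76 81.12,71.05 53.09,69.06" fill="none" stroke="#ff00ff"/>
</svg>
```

viewBox `0 0 272.59 216.48` with mm width/height → 1 unit = 1 mm. Flip: y_m = 216.48 − y_svg.

**Shape 1** — `<path>` open polyline, stroke `#ff00ff` → cut (S875, F940). Machine vertices: (165.70,95.51) → (90.88,111.65) → (259.31,51.46) → (192.37,133.80). Open path.

**Shape 2** — `<path>` cubic bezier, stroke `#ff0000` → score (S413, F2104). Control points (SVG): P0=(226.57,183.37), P1=(212.54,156.45), P2=(250.78,42.03), P3=(259.34,37.60); sampled at t=k/3. Machine vertices: (226.57,33.11) → (226.93,81.88) → (243.92,145.10) → (259.34,178.88). Open path.

**Shape 3** — `<polygon>` closed polygon, stroke `#ff00ff` → cut (S875, F940). Machine vertices: (123.46,186.61) → (153.80,67.88) → (128.13,74.17) → (123.46,186.61). Closed: final G1 returns to the first vertex.

**Shape 4** — `<polygon>` regular polygon, stroke `#ff00ff` → cut (S875, F940). Machine vertices: (40.79,172.68) → (56.52,195.97) → (84.55,193.98) → (96.85,168.72) → (81.12,145.43) → (53.09,147.42) → (40.79,172.68). Closed: final G1 returns to the first vertex.

G21
G90
G0 X165.70 Y95.51
M3 S875
G01 X90.88 Y111.65 F940
G01 X259.31 Y51.46
G01 X192.37 Y133.80
M5
G0 X226.57 Y33.11
M3 S413
G01 X226.93 Y81.88 F2104
G01 X243.92 Y145.10
G01 X259.34 Y178.88
M5
G0 X123.46 Y186.61
M3 S875
G01 X153.80 Y67.88 F940
G01 X128.13 Y74.17
G01 X123.46 Y186.61
M5
G0 X40.79 Y172.68
M3 S875
G01 X56.52 Y195.97 F940
G01 X84.55 Y193.98
G01 X96.85 Y168.72
G01 X81.12 Y145.43
G01 X53.09 Y147.42
G01 X40.79 Y172.68
M5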